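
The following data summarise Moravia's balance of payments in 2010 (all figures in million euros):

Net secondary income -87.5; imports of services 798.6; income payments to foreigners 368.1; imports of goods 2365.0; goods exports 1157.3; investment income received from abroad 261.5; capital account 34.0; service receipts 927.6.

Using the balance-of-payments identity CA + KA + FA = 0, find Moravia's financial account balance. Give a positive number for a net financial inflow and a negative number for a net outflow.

1238.8

Goods balance = 1157.3 - 2365.0 = -1207.7
Services balance = 927.6 - 798.6 = 129.0
Trade balance (goods + services) = -1207.7 + 129.0 = -1078.7
Net primary income = 261.5 - 368.1 = -106.6
Net secondary income = -87.5
Current account = -1078.7 + (-106.6) + (-87.5) = -1272.8
Financial account = -(-1272.8 + 34.0) = 1238.8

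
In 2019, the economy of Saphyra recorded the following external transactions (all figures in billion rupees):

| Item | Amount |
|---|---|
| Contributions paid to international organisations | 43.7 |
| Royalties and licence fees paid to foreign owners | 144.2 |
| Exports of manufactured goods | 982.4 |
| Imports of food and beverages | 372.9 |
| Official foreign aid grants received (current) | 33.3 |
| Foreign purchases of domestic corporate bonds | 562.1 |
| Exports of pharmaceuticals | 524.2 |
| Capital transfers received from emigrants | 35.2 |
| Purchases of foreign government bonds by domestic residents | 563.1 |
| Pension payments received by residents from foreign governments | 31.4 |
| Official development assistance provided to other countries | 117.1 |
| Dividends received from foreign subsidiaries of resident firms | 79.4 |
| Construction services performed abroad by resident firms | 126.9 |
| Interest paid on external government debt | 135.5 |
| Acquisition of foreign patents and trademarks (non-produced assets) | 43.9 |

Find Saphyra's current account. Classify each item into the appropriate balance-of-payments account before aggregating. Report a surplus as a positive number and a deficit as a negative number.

964.2

Goods: 982.4 - 372.9 + 524.2 = 1133.7
Services: 126.9 - 144.2 = -17.3
Primary income: -135.5 + 79.4 = -56.1
Secondary income: 33.3 + 31.4 - 117.1 - 43.7 = -96.1
Current account = 1133.7 + (-17.3) + (-56.1) + (-96.1) = 964.2
(Excluded from the current account — financial account: foreign purchases of domestic corporate bonds 562.1, purchases of foreign government bonds by domestic residents 563.1; capital account: capital transfers received from emigrants 35.2, acquisition of foreign patents and trademarks (non-produced assets) 43.9.)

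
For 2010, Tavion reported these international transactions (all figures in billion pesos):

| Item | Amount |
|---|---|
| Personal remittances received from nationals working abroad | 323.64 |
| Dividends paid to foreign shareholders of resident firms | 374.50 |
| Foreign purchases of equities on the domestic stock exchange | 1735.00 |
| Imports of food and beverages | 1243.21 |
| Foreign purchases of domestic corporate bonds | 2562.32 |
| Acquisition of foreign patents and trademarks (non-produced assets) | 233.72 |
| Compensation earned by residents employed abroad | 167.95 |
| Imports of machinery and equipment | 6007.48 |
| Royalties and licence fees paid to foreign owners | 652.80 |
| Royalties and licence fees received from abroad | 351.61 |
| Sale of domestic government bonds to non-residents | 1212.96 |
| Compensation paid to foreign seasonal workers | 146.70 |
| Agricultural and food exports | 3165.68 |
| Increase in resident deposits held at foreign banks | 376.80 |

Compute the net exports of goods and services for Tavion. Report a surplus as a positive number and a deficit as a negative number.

-4386.20

Goods: -6007.48 - 1243.21 + 3165.68 = -4085.01
Services: 351.61 - 652.80 = -301.19
Trade balance = -4085.01 + (-301.19) = -4386.20
(Excluded from the trade balance — secondary income: personal remittances received from nationals working abroad 323.64; primary income: dividends paid to foreign shareholders of resident firms 374.50, compensation earned by residents employed abroad 167.95, compensation paid to foreign seasonal workers 146.70; financial account: foreign purchases of equities on the domestic stock exchange 1735.00, foreign purchases of domestic corporate bonds 2562.32, sale of domestic government bonds to non-residents 1212.96, increase in resident deposits held at foreign banks 376.80; capital account: acquisition of foreign patents and trademarks (non-produced assets) 233.72.)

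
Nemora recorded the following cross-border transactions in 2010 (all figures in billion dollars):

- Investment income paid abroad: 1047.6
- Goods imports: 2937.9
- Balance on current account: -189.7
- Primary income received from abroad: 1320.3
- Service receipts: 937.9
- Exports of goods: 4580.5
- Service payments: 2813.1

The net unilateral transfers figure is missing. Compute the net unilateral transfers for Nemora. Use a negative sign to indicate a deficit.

-229.8

Current account = goods balance + services balance + net primary income + net secondary income
Sum of the known components = 40.1
Net unilateral transfers = CA - (known components) = -189.7 - 40.1 = -229.8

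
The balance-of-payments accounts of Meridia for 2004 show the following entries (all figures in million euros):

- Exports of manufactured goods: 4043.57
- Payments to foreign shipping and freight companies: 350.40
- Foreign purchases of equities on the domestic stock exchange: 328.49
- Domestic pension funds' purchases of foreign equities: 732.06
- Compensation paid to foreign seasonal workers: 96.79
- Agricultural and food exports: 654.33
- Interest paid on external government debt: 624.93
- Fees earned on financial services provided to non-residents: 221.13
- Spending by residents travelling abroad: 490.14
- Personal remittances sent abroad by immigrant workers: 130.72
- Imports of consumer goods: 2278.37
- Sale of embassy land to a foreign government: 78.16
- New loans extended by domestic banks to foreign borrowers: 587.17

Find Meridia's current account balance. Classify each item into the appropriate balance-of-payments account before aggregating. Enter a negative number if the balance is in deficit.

Goods: -2278.37 + 4043.57 + 654.33 = 2419.53
Services: -350.40 + 221.13 - 490.14 = -619.41
Primary income: -624.93 - 96.79 = -721.72
Secondary income: -130.72
Current account = 2419.53 + (-619.41) + (-721.72) + (-130.72) = 947.68
(Excluded from the current account — financial account: foreign purchases of equities on the domestic stock exchange 328.49, domestic pension funds' purchases of foreign equities 732.06, new loans extended by domestic banks to foreign borrowers 587.17; capital account: sale of embassy land to a foreign government 78.16.)

947.68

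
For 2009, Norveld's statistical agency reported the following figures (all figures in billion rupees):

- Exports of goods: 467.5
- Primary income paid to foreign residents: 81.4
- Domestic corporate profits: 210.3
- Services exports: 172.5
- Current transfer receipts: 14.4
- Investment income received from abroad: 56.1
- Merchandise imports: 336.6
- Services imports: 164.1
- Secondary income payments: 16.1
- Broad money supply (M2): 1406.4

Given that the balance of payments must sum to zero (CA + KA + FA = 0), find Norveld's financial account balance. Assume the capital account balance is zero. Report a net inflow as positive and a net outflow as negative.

-112.3

Goods balance = 467.5 - 336.6 = 130.9
Services balance = 172.5 - 164.1 = 8.4
Trade balance (goods + services) = 130.9 + 8.4 = 139.3
Net primary income = 56.1 - 81.4 = -25.3
Net secondary income = 14.4 - 16.1 = -1.7
Current account = 139.3 + (-25.3) + (-1.7) = 112.3
Financial account = -(112.3) = -112.3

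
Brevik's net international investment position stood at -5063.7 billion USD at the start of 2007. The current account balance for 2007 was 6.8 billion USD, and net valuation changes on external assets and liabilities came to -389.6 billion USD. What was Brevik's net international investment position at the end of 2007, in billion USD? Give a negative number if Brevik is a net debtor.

Change in NIIP = current account + net valuation change = 6.8 + (-389.6) = -382.8
End-of-year NIIP = -5063.7 + (-382.8) = -5446.5

-5446.5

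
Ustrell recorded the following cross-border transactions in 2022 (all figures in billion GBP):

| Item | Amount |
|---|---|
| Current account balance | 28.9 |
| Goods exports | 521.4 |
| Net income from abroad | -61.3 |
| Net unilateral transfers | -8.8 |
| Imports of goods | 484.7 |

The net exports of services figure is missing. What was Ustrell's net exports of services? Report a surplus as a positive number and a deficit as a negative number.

62.3

Current account = goods balance + services balance + net primary income + net secondary income
Sum of the known components = -33.4
Net exports of services = CA - (known components) = 28.9 - (-33.4) = 62.3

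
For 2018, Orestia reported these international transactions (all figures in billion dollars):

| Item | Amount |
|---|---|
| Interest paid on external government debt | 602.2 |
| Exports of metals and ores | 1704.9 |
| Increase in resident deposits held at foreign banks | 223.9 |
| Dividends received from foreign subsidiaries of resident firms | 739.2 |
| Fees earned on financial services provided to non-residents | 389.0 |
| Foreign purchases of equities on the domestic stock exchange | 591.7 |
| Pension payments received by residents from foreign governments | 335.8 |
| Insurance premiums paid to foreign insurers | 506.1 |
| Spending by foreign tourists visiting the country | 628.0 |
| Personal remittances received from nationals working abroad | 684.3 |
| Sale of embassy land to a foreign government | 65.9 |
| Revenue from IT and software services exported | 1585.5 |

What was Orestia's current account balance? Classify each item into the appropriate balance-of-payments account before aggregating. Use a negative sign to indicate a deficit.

4958.4

Goods: 1704.9
Services: 389.0 + 1585.5 - 506.1 + 628.0 = 2096.4
Primary income: 739.2 - 602.2 = 137.0
Secondary income: 684.3 + 335.8 = 1020.1
Current account = 1704.9 + 2096.4 + 137.0 + 1020.1 = 4958.4
(Excluded from the current account — financial account: increase in resident deposits held at foreign banks 223.9, foreign purchases of equities on the domestic stock exchange 591.7; capital account: sale of embassy land to a foreign government 65.9.)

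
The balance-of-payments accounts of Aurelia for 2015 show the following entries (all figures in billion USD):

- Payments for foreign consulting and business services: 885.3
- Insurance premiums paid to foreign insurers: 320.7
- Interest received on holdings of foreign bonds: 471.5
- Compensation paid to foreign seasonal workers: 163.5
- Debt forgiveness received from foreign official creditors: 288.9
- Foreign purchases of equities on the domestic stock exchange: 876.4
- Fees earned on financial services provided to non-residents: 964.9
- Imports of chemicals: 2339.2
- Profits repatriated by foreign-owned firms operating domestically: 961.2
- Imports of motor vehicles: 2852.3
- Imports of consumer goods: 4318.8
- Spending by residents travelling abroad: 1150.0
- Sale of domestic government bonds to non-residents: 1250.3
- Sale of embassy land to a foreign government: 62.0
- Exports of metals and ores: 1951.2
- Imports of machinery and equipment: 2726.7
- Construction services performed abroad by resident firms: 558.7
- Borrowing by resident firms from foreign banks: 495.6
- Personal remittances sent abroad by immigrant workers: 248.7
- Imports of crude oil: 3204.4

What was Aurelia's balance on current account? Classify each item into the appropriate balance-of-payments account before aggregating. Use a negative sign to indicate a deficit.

Goods: -2339.2 + 1951.2 - 2726.7 - 2852.3 - 4318.8 - 3204.4 = -13490.2
Services: -1150.0 - 885.3 - 320.7 + 558.7 + 964.9 = -832.4
Primary income: -163.5 - 961.2 + 471.5 = -653.2
Secondary income: -248.7
Current account = (-13490.2) + (-832.4) + (-653.2) + (-248.7) = -15224.5
(Excluded from the current account — capital account: debt forgiveness received from foreign official creditors 288.9, sale of embassy land to a foreign government 62.0; financial account: foreign purchases of equities on the domestic stock exchange 876.4, sale of domestic government bonds to non-residents 1250.3, borrowing by resident firms from foreign banks 495.6.)

-15224.5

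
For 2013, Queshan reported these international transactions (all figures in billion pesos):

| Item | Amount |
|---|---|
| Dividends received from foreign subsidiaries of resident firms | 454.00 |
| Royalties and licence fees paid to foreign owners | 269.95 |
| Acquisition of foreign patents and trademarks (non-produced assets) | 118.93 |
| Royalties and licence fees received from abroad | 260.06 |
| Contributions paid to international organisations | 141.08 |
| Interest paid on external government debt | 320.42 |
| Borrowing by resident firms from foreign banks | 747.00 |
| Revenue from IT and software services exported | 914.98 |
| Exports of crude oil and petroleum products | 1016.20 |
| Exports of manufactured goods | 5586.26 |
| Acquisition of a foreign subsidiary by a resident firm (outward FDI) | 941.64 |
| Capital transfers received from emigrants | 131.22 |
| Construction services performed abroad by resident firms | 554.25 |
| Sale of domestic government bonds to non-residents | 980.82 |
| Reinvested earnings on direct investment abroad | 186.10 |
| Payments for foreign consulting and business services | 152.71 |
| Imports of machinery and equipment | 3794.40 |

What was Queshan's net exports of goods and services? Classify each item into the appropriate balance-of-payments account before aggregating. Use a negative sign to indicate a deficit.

4114.69

Goods: -3794.40 + 1016.20 + 5586.26 = 2808.06
Services: 914.98 + 260.06 + 554.25 - 269.95 - 152.71 = 1306.63
Trade balance = 2808.06 + 1306.63 = 4114.69
(Excluded from the trade balance — primary income: dividends received from foreign subsidiaries of resident firms 454.00, interest paid on external government debt 320.42, reinvested earnings on direct investment abroad 186.10; capital account: acquisition of foreign patents and trademarks (non-produced assets) 118.93, capital transfers received from emigrants 131.22; secondary income: contributions paid to international organisations 141.08; financial account: borrowing by resident firms from foreign banks 747.00, acquisition of a foreign subsidiary by a resident firm (outward FDI) 941.64, sale of domestic government bonds to non-residents 980.82.)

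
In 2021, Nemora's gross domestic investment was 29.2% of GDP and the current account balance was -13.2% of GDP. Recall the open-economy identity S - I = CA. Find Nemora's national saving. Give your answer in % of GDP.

16.0

S = I + CA = 29.2 + (-13.2) = 16.0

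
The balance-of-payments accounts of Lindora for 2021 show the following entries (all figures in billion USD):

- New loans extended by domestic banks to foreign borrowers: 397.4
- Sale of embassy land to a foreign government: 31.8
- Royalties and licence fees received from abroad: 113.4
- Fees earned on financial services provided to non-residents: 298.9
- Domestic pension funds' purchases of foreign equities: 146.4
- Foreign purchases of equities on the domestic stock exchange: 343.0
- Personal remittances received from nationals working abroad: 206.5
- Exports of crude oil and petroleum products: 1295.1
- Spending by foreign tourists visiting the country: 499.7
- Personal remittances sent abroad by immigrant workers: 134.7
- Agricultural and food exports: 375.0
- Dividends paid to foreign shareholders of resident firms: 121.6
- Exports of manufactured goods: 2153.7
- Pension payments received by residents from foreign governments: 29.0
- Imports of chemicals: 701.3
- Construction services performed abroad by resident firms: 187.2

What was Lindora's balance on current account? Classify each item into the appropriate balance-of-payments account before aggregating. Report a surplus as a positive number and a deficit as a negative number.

4200.9

Goods: 1295.1 + 2153.7 - 701.3 + 375.0 = 3122.5
Services: 298.9 + 113.4 + 499.7 + 187.2 = 1099.2
Primary income: -121.6
Secondary income: 206.5 + 29.0 - 134.7 = 100.8
Current account = 3122.5 + 1099.2 + (-121.6) + 100.8 = 4200.9
(Excluded from the current account — financial account: new loans extended by domestic banks to foreign borrowers 397.4, domestic pension funds' purchases of foreign equities 146.4, foreign purchases of equities on the domestic stock exchange 343.0; capital account: sale of embassy land to a foreign government 31.8.)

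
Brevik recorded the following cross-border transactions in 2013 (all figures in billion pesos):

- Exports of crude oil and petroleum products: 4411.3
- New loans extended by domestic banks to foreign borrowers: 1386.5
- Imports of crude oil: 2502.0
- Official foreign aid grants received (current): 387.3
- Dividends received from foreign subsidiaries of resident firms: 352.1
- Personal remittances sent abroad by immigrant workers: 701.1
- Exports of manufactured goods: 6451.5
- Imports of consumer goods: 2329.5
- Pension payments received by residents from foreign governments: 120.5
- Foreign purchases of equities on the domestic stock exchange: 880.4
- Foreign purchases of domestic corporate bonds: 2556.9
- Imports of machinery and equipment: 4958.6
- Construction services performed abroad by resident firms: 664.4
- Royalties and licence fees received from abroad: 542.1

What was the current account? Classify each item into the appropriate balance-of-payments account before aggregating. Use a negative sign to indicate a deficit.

Goods: -4958.6 - 2329.5 - 2502.0 + 6451.5 + 4411.3 = 1072.7
Services: 542.1 + 664.4 = 1206.5
Primary income: 352.1
Secondary income: 387.3 + 120.5 - 701.1 = -193.3
Current account = 1072.7 + 1206.5 + 352.1 + (-193.3) = 2438.0
(Excluded from the current account — financial account: new loans extended by domestic banks to foreign borrowers 1386.5, foreign purchases of equities on the domestic stock exchange 880.4, foreign purchases of domestic corporate bonds 2556.9.)

2438.0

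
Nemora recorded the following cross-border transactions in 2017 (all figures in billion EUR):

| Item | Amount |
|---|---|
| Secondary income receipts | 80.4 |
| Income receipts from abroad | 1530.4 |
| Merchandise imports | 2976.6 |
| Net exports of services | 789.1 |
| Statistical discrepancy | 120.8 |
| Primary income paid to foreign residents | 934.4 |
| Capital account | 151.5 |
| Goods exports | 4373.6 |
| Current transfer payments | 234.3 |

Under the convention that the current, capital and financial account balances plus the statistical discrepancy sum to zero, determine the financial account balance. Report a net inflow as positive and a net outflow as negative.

-2900.5

Goods balance = 4373.6 - 2976.6 = 1397.0
Services balance = 789.1
Trade balance (goods + services) = 1397.0 + 789.1 = 2186.1
Net primary income = 1530.4 - 934.4 = 596.0
Net secondary income = 80.4 - 234.3 = -153.9
Current account = 2186.1 + 596.0 + (-153.9) = 2628.2
Financial account = -(2628.2 + 151.5 + 120.8) = -2900.5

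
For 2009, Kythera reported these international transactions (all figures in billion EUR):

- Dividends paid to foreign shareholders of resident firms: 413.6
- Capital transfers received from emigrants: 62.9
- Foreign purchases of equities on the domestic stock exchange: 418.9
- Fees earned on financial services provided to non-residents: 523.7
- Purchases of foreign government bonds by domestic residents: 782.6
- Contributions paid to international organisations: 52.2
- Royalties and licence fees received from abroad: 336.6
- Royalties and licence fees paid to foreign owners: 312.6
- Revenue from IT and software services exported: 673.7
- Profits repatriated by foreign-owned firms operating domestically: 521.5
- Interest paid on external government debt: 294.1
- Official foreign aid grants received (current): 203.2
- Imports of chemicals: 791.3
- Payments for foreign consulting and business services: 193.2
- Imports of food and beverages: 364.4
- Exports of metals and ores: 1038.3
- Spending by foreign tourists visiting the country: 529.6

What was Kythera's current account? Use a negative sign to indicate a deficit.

362.2

Goods: 1038.3 - 364.4 - 791.3 = -117.4
Services: 523.7 + 673.7 - 312.6 - 193.2 + 529.6 + 336.6 = 1557.8
Primary income: -413.6 - 521.5 - 294.1 = -1229.2
Secondary income: 203.2 - 52.2 = 151.0
Current account = (-117.4) + 1557.8 + (-1229.2) + 151.0 = 362.2
(Excluded from the current account — capital account: capital transfers received from emigrants 62.9; financial account: foreign purchases of equities on the domestic stock exchange 418.9, purchases of foreign government bonds by domestic residents 782.6.)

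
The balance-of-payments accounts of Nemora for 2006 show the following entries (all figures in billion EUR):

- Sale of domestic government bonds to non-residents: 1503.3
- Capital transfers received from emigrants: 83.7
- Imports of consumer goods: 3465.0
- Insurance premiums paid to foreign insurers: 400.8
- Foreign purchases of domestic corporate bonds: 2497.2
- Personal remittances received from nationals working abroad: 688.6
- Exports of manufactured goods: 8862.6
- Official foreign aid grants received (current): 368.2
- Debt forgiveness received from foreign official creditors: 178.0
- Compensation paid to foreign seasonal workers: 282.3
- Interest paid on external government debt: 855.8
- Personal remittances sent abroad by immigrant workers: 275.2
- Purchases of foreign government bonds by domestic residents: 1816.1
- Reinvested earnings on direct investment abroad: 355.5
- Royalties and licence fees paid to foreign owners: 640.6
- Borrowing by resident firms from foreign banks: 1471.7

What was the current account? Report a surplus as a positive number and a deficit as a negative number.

4355.2

Goods: -3465.0 + 8862.6 = 5397.6
Services: -400.8 - 640.6 = -1041.4
Primary income: 355.5 - 855.8 - 282.3 = -782.6
Secondary income: 368.2 - 275.2 + 688.6 = 781.6
Current account = 5397.6 + (-1041.4) + (-782.6) + 781.6 = 4355.2
(Excluded from the current account — financial account: sale of domestic government bonds to non-residents 1503.3, foreign purchases of domestic corporate bonds 2497.2, purchases of foreign government bonds by domestic residents 1816.1, borrowing by resident firms from foreign banks 1471.7; capital account: capital transfers received from emigrants 83.7, debt forgiveness received from foreign official creditors 178.0.)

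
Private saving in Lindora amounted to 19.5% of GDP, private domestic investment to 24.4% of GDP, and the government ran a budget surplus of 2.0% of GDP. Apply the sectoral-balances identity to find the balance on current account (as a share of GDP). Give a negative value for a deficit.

-2.9

By the sectoral-balances identity, CA = (S_private - I) + (T - G).
Private balance = 19.5 - 24.4 = -4.9
Government balance (T - G) = 2.0
CA = -4.9 + 2.0 = -2.9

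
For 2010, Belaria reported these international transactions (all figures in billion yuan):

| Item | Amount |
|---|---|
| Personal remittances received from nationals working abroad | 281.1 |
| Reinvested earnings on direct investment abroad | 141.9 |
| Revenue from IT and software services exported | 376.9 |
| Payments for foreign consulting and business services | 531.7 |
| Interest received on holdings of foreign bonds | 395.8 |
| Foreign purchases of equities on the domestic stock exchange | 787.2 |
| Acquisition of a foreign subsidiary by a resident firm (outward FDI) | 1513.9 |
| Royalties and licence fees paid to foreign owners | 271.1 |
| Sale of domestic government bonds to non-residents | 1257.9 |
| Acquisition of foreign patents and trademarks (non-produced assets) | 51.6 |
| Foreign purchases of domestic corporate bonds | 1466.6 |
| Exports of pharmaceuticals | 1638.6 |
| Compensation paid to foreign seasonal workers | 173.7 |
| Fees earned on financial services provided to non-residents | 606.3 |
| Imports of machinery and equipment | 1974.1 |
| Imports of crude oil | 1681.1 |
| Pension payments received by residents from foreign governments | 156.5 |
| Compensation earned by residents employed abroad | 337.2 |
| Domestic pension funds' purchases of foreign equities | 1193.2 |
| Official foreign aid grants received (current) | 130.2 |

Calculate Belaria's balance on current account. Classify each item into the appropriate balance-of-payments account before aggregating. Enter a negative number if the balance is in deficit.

Goods: 1638.6 - 1974.1 - 1681.1 = -2016.6
Services: 376.9 - 531.7 - 271.1 + 606.3 = 180.4
Primary income: 395.8 + 337.2 + 141.9 - 173.7 = 701.2
Secondary income: 281.1 + 130.2 + 156.5 = 567.8
Current account = (-2016.6) + 180.4 + 701.2 + 567.8 = -567.2
(Excluded from the current account — financial account: foreign purchases of equities on the domestic stock exchange 787.2, acquisition of a foreign subsidiary by a resident firm (outward FDI) 1513.9, sale of domestic government bonds to non-residents 1257.9, foreign purchases of domestic corporate bonds 1466.6, domestic pension funds' purchases of foreign equities 1193.2; capital account: acquisition of foreign patents and trademarks (non-produced assets) 51.6.)

-567.2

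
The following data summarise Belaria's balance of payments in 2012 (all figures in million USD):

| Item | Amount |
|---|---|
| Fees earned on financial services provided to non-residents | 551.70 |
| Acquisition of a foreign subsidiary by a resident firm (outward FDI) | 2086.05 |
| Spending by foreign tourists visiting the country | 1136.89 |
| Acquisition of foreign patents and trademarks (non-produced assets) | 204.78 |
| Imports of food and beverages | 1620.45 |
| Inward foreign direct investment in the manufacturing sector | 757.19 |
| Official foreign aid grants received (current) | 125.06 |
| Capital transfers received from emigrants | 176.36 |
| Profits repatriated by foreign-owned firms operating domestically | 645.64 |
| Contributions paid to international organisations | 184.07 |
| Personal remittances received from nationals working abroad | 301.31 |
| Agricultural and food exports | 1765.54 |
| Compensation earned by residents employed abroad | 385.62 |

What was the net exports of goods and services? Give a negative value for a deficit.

1833.68

Goods: -1620.45 + 1765.54 = 145.09
Services: 551.70 + 1136.89 = 1688.59
Trade balance = 145.09 + 1688.59 = 1833.68
(Excluded from the trade balance — financial account: acquisition of a foreign subsidiary by a resident firm (outward FDI) 2086.05, inward foreign direct investment in the manufacturing sector 757.19; capital account: acquisition of foreign patents and trademarks (non-produced assets) 204.78, capital transfers received from emigrants 176.36; secondary income: official foreign aid grants received (current) 125.06, contributions paid to international organisations 184.07, personal remittances received from nationals working abroad 301.31; primary income: profits repatriated by foreign-owned firms operating domestically 645.64, compensation earned by residents employed abroad 385.62.)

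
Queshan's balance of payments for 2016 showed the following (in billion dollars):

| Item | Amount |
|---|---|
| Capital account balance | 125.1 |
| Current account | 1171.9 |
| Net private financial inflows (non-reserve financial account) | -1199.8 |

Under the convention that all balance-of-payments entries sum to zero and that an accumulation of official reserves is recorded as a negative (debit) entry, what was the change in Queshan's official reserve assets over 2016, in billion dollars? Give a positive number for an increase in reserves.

97.2

Official reserve transactions balance = -(1171.9 + 125.1 + (-1199.8)) = -97.2
An accumulation of reserves is recorded as a debit (negative entry), so the change in the stock of reserves is the negative of that balance.
Change in official reserves = -(-97.2) = 97.2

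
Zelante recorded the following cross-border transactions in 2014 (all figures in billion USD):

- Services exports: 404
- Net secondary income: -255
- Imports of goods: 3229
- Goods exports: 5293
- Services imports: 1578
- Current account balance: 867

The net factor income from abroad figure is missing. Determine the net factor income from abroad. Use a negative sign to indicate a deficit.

232

Current account = goods balance + services balance + net primary income + net secondary income
Sum of the known components = 635
Net factor income from abroad = CA - (known components) = 867 - 635 = 232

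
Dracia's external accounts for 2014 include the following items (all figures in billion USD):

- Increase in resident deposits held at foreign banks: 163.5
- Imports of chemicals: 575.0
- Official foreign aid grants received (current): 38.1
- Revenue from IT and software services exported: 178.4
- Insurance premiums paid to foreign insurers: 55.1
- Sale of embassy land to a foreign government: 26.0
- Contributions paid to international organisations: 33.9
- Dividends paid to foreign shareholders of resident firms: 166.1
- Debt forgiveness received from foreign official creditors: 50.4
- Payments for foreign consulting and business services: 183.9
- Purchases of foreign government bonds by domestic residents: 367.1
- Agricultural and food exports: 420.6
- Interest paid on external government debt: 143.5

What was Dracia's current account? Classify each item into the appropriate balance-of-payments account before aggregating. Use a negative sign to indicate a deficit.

-520.4

Goods: -575.0 + 420.6 = -154.4
Services: -55.1 - 183.9 + 178.4 = -60.6
Primary income: -143.5 - 166.1 = -309.6
Secondary income: 38.1 - 33.9 = 4.2
Current account = (-154.4) + (-60.6) + (-309.6) + 4.2 = -520.4
(Excluded from the current account — financial account: increase in resident deposits held at foreign banks 163.5, purchases of foreign government bonds by domestic residents 367.1; capital account: sale of embassy land to a foreign government 26.0, debt forgiveness received from foreign official creditors 50.4.)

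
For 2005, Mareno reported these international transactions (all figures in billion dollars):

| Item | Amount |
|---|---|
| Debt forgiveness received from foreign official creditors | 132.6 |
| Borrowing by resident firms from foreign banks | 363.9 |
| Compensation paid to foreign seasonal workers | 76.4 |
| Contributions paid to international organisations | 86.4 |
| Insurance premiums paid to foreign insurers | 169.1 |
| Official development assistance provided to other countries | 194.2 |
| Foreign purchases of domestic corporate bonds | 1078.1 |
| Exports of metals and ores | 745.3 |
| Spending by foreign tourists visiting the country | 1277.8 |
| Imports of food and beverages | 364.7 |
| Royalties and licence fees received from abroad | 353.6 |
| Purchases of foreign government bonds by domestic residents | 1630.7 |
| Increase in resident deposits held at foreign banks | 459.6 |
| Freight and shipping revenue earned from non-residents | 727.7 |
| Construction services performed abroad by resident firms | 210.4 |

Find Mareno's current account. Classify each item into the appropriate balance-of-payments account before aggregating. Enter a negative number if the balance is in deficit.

Goods: -364.7 + 745.3 = 380.6
Services: -169.1 + 210.4 + 727.7 + 353.6 + 1277.8 = 2400.4
Primary income: -76.4
Secondary income: -86.4 - 194.2 = -280.6
Current account = 380.6 + 2400.4 + (-76.4) + (-280.6) = 2424.0
(Excluded from the current account — capital account: debt forgiveness received from foreign official creditors 132.6; financial account: borrowing by resident firms from foreign banks 363.9, foreign purchases of domestic corporate bonds 1078.1, purchases of foreign government bonds by domestic residents 1630.7, increase in resident deposits held at foreign banks 459.6.)

2424.0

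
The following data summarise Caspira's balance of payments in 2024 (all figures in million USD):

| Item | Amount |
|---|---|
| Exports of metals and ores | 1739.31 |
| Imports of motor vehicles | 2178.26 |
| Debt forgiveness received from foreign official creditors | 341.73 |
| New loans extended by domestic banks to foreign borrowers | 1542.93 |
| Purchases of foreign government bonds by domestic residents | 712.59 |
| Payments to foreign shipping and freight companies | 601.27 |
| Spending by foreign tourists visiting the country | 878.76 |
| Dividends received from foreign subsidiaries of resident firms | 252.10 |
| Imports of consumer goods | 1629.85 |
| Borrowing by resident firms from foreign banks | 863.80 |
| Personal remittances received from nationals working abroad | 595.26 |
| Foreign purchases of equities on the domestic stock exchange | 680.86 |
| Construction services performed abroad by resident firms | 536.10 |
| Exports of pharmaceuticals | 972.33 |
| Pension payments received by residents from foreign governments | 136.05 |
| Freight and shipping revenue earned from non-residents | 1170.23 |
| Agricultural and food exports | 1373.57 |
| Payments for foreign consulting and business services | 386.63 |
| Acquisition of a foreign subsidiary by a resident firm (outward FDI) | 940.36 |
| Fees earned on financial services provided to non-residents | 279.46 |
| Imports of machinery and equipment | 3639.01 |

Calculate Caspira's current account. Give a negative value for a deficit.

Goods: 1739.31 + 1373.57 + 972.33 - 2178.26 - 1629.85 - 3639.01 = -3361.91
Services: 878.76 + 279.46 + 1170.23 + 536.10 - 386.63 - 601.27 = 1876.65
Primary income: 252.10
Secondary income: 595.26 + 136.05 = 731.31
Current account = (-3361.91) + 1876.65 + 252.10 + 731.31 = -501.85
(Excluded from the current account — capital account: debt forgiveness received from foreign official creditors 341.73; financial account: new loans extended by domestic banks to foreign borrowers 1542.93, purchases of foreign government bonds by domestic residents 712.59, borrowing by resident firms from foreign banks 863.80, foreign purchases of equities on the domestic stock exchange 680.86, acquisition of a foreign subsidiary by a resident firm (outward FDI) 940.36.)

-501.85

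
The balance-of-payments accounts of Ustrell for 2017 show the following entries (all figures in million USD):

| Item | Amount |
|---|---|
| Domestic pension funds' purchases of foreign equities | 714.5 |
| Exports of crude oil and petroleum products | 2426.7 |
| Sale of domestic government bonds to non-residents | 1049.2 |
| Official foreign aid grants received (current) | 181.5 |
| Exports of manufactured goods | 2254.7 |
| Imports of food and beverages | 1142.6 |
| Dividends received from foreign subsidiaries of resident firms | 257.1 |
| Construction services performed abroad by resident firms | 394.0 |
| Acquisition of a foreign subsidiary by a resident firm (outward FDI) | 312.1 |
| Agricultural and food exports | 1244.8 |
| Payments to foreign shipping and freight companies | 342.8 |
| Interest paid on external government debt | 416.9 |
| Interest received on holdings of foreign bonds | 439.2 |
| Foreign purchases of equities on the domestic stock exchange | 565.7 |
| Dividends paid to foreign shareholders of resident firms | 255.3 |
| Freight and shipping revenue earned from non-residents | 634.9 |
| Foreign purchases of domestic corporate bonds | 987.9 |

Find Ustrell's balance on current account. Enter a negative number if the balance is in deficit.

Goods: 1244.8 + 2254.7 - 1142.6 + 2426.7 = 4783.6
Services: 634.9 - 342.8 + 394.0 = 686.1
Primary income: -416.9 + 257.1 + 439.2 - 255.3 = 24.1
Secondary income: 181.5
Current account = 4783.6 + 686.1 + 24.1 + 181.5 = 5675.3
(Excluded from the current account — financial account: domestic pension funds' purchases of foreign equities 714.5, sale of domestic government bonds to non-residents 1049.2, acquisition of a foreign subsidiary by a resident firm (outward FDI) 312.1, foreign purchases of equities on the domestic stock exchange 565.7, foreign purchases of domestic corporate bonds 987.9.)

5675.3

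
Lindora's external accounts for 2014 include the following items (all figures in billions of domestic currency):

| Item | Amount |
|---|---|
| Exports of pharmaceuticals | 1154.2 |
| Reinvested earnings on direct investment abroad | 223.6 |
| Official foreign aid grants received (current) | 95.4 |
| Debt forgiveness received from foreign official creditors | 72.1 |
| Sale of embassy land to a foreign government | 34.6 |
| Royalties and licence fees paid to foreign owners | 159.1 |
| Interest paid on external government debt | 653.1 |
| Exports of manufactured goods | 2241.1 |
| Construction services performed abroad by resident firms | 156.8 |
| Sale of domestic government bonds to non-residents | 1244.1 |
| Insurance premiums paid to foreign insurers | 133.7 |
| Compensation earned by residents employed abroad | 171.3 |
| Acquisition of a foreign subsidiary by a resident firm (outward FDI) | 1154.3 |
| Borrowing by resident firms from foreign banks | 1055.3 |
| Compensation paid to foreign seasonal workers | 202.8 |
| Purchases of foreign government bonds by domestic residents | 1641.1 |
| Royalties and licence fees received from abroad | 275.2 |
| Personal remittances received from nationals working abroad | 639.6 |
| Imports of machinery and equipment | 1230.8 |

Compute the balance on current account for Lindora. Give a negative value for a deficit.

2577.7

Goods: 2241.1 + 1154.2 - 1230.8 = 2164.5
Services: -159.1 + 275.2 + 156.8 - 133.7 = 139.2
Primary income: -202.8 + 223.6 - 653.1 + 171.3 = -461.0
Secondary income: 639.6 + 95.4 = 735.0
Current account = 2164.5 + 139.2 + (-461.0) + 735.0 = 2577.7
(Excluded from the current account — capital account: debt forgiveness received from foreign official creditors 72.1, sale of embassy land to a foreign government 34.6; financial account: sale of domestic government bonds to non-residents 1244.1, acquisition of a foreign subsidiary by a resident firm (outward FDI) 1154.3, borrowing by resident firms from foreign banks 1055.3, purchases of foreign government bonds by domestic residents 1641.1.)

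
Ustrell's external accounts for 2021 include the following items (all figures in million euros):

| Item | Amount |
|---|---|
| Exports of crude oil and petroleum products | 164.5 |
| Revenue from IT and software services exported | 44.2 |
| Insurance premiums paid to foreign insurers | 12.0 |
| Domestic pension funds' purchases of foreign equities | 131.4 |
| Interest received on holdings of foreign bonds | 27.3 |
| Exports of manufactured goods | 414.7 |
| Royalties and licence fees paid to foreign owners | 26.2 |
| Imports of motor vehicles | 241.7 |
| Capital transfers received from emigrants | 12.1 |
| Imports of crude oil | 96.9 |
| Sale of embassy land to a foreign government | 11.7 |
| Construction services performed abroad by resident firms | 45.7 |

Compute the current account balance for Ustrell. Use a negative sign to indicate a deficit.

Goods: 164.5 + 414.7 - 241.7 - 96.9 = 240.6
Services: -12.0 - 26.2 + 45.7 + 44.2 = 51.7
Primary income: 27.3
Current account = 240.6 + 51.7 + 27.3 = 319.6
(Excluded from the current account — financial account: domestic pension funds' purchases of foreign equities 131.4; capital account: capital transfers received from emigrants 12.1, sale of embassy land to a foreign government 11.7.)

319.6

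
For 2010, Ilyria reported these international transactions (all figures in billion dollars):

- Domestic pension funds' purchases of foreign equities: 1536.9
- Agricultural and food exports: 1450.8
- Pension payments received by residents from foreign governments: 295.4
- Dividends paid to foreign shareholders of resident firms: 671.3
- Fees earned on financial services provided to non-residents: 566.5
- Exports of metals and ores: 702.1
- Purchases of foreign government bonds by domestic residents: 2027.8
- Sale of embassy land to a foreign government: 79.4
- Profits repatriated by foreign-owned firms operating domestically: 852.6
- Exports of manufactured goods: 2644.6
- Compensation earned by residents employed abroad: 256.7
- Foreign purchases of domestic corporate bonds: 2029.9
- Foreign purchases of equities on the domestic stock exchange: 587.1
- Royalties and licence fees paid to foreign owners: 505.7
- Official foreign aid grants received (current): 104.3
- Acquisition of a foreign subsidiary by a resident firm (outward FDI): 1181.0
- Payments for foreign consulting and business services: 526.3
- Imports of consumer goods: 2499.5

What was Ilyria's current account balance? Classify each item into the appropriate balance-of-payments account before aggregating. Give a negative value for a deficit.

Goods: -2499.5 + 702.1 + 2644.6 + 1450.8 = 2298.0
Services: -505.7 - 526.3 + 566.5 = -465.5
Primary income: 256.7 - 671.3 - 852.6 = -1267.2
Secondary income: 295.4 + 104.3 = 399.7
Current account = 2298.0 + (-465.5) + (-1267.2) + 399.7 = 965.0
(Excluded from the current account — financial account: domestic pension funds' purchases of foreign equities 1536.9, purchases of foreign government bonds by domestic residents 2027.8, foreign purchases of domestic corporate bonds 2029.9, foreign purchases of equities on the domestic stock exchange 587.1, acquisition of a foreign subsidiary by a resident firm (outward FDI) 1181.0; capital account: sale of embassy land to a foreign government 79.4.)

965.0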